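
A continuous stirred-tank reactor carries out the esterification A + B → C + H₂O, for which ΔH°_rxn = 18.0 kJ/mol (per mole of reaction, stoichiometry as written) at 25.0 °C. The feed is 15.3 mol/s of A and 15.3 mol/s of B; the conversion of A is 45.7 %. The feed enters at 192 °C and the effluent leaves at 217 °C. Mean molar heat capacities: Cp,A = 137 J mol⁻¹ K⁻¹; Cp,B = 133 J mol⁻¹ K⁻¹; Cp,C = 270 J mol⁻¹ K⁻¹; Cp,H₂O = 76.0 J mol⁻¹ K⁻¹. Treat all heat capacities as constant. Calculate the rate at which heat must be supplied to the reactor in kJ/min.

Q_in = 19900 kJ/min

Extent of reaction ξ = 0.457 × 15.3 = 6.9921 mol/s
Reaction term: ξ·ΔH°_rxn = 6.9921 × 18.0 = 125.86 kJ/s
Sensible, feed 192→25 °C: -689.88 kJ/s
Outlet flows (mol/s): A 8.3079, B 8.3079, C 6.9921, H₂O 6.9921
Sensible, products 25→217 °C: 895.18 kJ/s
Q = ΔH = 331.16 kJ/s = 331.16 kW
Heat supplied = 19870 kJ/min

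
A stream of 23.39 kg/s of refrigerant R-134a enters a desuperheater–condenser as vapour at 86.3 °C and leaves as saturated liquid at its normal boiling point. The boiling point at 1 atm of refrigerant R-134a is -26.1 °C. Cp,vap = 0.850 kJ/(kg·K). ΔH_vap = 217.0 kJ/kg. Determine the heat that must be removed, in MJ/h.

Q_c = 26300 MJ/h

vapour 86.3→-26.1 °C: -95.54 kJ/kg
condensation at -26.1 °C: -217 kJ/kg
Δh = -95.54 + -217 = -312.54 kJ/kg
Q = ṁ·Δh = 23.39 kg/s × -312.54 kJ/kg = -7310.3 kJ/s
|Q| = 7310.3 kW = 26317 MJ/h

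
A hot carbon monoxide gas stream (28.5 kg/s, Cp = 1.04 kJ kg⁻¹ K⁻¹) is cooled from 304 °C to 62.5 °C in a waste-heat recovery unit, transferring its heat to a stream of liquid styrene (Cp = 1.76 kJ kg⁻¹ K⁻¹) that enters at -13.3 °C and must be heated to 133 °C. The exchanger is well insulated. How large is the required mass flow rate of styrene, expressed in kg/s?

Heat released by hot stream: Q = 28.5 × 1.04 × (304 − 62.5) = 7158.1 kJ/s
Energy balance on cold side (adiabatic exchanger): Q = ṁ_c·Cp_c·(T_c,out − T_c,in)
ṁ_c = 7158.1 / [1.76 × (133 − -13.3)] = 27.8 kg/s

ṁ_c = 27.8 kg/s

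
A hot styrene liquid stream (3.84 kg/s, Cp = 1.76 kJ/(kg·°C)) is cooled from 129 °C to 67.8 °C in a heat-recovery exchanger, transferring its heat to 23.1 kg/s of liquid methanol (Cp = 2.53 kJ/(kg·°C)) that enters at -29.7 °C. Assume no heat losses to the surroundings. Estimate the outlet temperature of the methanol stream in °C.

Heat released by hot stream: Q = 3.84 × 1.76 × (129 − 67.8) = 413.61 kJ/s
Energy balance on cold side (adiabatic exchanger): Q = ṁ_c·Cp_c·(T_c,out − T_c,in)
T_c,out = -29.7 + 413.61/(23.1 × 2.53) = -22.623 °C

T_c,out = -22.6 °C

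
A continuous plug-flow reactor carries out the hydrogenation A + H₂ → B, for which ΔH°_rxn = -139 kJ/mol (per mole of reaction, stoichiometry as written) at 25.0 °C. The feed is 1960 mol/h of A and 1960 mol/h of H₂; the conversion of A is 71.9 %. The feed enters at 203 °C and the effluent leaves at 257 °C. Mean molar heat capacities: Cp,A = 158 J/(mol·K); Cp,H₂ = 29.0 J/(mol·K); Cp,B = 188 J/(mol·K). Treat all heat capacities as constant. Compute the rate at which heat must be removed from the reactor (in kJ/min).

Extent of reaction ξ = 0.719 × 1960 = 1409.2 mol/h
Reaction term: ξ·ΔH°_rxn = 1409.2 × -139 = -195880 kJ/h
Sensible, feed 203→25 °C: -65241 kJ/h
Outlet flows (mol/h): A 550.76, H₂ 550.76, B 1409.2
Sensible, products 25→257 °C: 85360 kJ/h
Q = ΔH = -175770 kJ/h = -48.824 kW
Heat removed = 2929.4 kJ/min

Q_out = 2930 kJ/min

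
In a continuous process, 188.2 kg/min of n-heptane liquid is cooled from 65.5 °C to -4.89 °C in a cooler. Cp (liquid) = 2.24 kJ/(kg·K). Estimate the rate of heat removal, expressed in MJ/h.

Q_c = 1780 MJ/h

Q = ṁ·Cp·ΔT = 188.2 × 2.24 × (-4.89 − 65.5) = -29674 kJ/min
Converting: 29674 / 60 s = 494.57 kW
Cooling duty = 1780.5 MJ/h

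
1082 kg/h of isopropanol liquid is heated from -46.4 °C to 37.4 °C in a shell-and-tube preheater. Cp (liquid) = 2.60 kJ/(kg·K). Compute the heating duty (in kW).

Q = ṁ·Cp·ΔT = 1082 × 2.60 × (37.4 − -46.4) = 235750 kJ/h
Converting: 235750 / 3600 s = 65.485 kW

Q = 65.5 kW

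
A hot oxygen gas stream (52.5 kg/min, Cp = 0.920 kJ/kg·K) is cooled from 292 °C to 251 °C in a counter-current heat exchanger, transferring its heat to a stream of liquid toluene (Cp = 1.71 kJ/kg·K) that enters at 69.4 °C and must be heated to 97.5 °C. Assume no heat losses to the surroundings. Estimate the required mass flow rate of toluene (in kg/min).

ṁ_c = 41.2 kg/min

Heat released by hot stream: Q = 52.5 × 0.920 × (292 − 251) = 1980.3 kJ/min
Energy balance on cold side (adiabatic exchanger): Q = ṁ_c·Cp_c·(T_c,out − T_c,in)
ṁ_c = 1980.3 / [1.71 × (97.5 − 69.4)] = 41.212 kg/min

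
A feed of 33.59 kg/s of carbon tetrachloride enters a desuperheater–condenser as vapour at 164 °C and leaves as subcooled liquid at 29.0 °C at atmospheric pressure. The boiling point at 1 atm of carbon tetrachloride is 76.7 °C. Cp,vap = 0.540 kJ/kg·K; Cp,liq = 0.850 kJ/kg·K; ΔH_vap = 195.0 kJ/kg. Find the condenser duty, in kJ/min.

vapour 164→76.7 °C: -47.142 kJ/kg
condensation at 76.7 °C: -195 kJ/kg
liquid 76.7→29.0 °C: -40.545 kJ/kg
Δh = -47.142 + -195 + -40.545 = -282.69 kJ/kg
Q = ṁ·Δh = 33.59 kg/s × -282.69 kJ/kg = -9495.5 kJ/s
|Q| = 9495.5 kW = 569730 kJ/min

Q_c = 570000 kJ/min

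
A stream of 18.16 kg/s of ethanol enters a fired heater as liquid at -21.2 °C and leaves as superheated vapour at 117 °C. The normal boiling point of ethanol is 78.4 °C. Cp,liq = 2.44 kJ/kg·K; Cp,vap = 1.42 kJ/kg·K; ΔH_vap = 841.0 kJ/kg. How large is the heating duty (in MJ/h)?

Q = 74500 MJ/h

liquid -21.2→78.4 °C: 243.02 kJ/kg
vaporisation at 78.4 °C: 841 kJ/kg
vapour 78.4→117 °C: 54.812 kJ/kg
Δh = 243.02 + 841 + 54.812 = 1138.8 kJ/kg
Q = ṁ·Δh = 18.16 kg/s × 1138.8 kJ/kg = 20681 kJ/s
|Q| = 20681 kW = 74453 MJ/h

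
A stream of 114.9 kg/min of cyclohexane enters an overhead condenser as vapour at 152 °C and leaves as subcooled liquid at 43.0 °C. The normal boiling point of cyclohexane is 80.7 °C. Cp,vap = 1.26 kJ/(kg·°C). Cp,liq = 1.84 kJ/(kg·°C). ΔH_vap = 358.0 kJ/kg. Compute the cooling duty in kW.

vapour 152→80.7 °C: -89.838 kJ/kg
condensation at 80.7 °C: -358 kJ/kg
liquid 80.7→43.0 °C: -69.368 kJ/kg
Δh = -89.838 + -358 + -69.368 = -517.21 kJ/kg
Q = ṁ·Δh = 114.9 kg/min × -517.21 kJ/kg = -59427 kJ/min
|Q| = 990.45 kW

Q_c = 990 kW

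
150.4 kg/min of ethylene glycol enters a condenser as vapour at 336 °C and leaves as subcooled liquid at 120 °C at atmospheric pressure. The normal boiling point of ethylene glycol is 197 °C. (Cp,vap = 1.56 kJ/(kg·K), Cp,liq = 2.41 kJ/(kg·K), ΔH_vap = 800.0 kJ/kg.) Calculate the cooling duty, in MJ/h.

Q_c = 10900 MJ/h

vapour 336→197 °C: -216.84 kJ/kg
condensation at 197 °C: -800 kJ/kg
liquid 197→120 °C: -185.57 kJ/kg
Δh = -216.84 + -800 + -185.57 = -1202.4 kJ/kg
Q = ṁ·Δh = 150.4 kg/min × -1202.4 kJ/kg = -180840 kJ/min
|Q| = 3014 kW = 10851 MJ/h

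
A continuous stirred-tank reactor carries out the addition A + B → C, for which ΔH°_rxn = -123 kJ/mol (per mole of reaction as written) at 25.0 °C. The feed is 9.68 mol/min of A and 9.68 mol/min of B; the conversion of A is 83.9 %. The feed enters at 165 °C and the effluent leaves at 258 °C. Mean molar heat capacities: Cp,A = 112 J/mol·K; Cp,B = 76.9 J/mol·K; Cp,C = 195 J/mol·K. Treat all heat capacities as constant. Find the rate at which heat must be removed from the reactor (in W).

Extent of reaction ξ = 0.839 × 9.68 = 8.1215 mol/min
Reaction term: ξ·ΔH°_rxn = 8.1215 × -123 = -998.95 kJ/min
Sensible, feed 165→25 °C: -256 kJ/min
Outlet flows (mol/min): A 1.5585, B 1.5585, C 8.1215
Sensible, products 25→258 °C: 437.6 kJ/min
Q = ΔH = -817.35 kJ/min = -13.622 kW
Heat removed = 13622 W

Q_out = 13600 W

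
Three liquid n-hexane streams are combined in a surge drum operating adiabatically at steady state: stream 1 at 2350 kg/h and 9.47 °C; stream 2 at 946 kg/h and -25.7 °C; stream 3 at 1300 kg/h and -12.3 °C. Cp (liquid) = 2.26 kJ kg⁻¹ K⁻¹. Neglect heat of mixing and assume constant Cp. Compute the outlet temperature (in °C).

Energy balance with Q = 0: Σ ṁᵢCp,ᵢ(T_out − Tᵢ) = 0
Σ ṁᵢCp,ᵢTᵢ = 2350×2.26×9.47 + 946×2.26×-25.7 + 1300×2.26×-12.3 = -40788
Σ ṁᵢCp,ᵢ = 2350×2.26 + 946×2.26 + 1300×2.26 = 10387
T_out = -40788 / 10387 = -3.9268 °C

T_out = -3.93 °C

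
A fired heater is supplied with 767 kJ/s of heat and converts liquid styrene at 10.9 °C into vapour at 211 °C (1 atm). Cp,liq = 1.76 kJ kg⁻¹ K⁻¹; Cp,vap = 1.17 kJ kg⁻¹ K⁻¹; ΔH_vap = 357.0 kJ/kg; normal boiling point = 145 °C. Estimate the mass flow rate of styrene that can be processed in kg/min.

ṁ = 68.7 kg/min

Δh = 1.76×(145−10.9) + 357.0 + 1.17×(211−145) = 670.24 kJ/kg
Q = 767 kJ/s = 767 kJ/s = 46020 kJ/min
ṁ = Q/Δh = 46020 / 670.24 = 68.662 kg/min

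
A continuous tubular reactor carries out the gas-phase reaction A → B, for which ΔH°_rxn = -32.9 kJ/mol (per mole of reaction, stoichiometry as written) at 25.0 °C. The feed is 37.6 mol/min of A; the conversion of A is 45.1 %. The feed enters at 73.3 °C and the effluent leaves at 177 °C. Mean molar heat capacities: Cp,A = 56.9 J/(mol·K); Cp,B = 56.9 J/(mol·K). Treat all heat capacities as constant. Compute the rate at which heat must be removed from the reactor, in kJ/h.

Extent of reaction ξ = 0.451 × 37.6 = 16.958 mol/min
Reaction term: ξ·ΔH°_rxn = 16.958 × -32.9 = -557.91 kJ/min
Sensible, feed 73.3→25 °C: -103.33 kJ/min
Outlet flows (mol/min): A 20.642, B 16.958
Sensible, products 25→177 °C: 325.19 kJ/min
Q = ΔH = -336.05 kJ/min = -5.6008 kW
Heat removed = 20163 kJ/h

Q_out = 20200 kJ/h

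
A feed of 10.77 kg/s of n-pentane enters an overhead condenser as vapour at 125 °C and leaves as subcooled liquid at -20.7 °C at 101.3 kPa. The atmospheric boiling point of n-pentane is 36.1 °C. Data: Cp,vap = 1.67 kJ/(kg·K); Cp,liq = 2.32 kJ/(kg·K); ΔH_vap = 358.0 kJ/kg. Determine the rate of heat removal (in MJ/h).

Q_c = 24700 MJ/h

vapour 125→36.1 °C: -148.46 kJ/kg
condensation at 36.1 °C: -358 kJ/kg
liquid 36.1→-20.7 °C: -131.78 kJ/kg
Δh = -148.46 + -358 + -131.78 = -638.24 kJ/kg
Q = ṁ·Δh = 10.77 kg/s × -638.24 kJ/kg = -6873.8 kJ/s
|Q| = 6873.8 kW = 24746 MJ/h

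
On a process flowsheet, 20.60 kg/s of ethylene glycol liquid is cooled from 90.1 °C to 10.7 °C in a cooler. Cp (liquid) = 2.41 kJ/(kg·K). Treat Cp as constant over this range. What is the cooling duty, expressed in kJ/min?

Q_c = 237000 kJ/min

Q = ṁ·Cp·ΔT = 20.60 × 2.41 × (10.7 − 90.1) = -3941.9 kJ/s
Cooling duty = 236510 kJ/min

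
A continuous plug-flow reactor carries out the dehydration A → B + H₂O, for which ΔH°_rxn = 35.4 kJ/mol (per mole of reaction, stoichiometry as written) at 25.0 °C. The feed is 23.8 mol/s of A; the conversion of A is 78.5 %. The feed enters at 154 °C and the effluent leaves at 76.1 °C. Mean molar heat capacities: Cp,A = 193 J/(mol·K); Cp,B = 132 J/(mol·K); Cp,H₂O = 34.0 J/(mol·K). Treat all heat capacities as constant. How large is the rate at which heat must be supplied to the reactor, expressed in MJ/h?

Extent of reaction ξ = 0.785 × 23.8 = 18.683 mol/s
Reaction term: ξ·ΔH°_rxn = 18.683 × 35.4 = 661.38 kJ/s
Sensible, feed 154→25 °C: -592.55 kJ/s
Outlet flows (mol/s): A 5.117, B 18.683, H₂O 18.683
Sensible, products 25→76.1 °C: 208.95 kJ/s
Q = ΔH = 277.78 kJ/s = 277.78 kW
Heat supplied = 999.99 MJ/h

Q_in = 1000 MJ/h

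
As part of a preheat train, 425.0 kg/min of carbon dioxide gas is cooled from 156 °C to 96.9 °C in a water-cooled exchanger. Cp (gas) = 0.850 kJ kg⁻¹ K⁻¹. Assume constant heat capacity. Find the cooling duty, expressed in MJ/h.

Q = ṁ·Cp·ΔT = 425.0 × 0.850 × (96.9 − 156) = -21350 kJ/min
Converting: 21350 / 60 s = 355.83 kW
Cooling duty = 1281 MJ/h

Q_c = 1280 MJ/h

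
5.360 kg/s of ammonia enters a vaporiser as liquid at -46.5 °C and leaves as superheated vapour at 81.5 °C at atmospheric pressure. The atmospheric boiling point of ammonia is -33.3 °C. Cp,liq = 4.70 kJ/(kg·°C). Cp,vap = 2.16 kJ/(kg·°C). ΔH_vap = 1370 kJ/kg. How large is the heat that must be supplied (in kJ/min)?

Q = 540000 kJ/min

liquid -46.5→-33.3 °C: 62.04 kJ/kg
vaporisation at -33.3 °C: 1370 kJ/kg
vapour -33.3→81.5 °C: 247.97 kJ/kg
Δh = 62.04 + 1370 + 247.97 = 1680 kJ/kg
Q = ṁ·Δh = 5.360 kg/s × 1680 kJ/kg = 9004.8 kJ/s
|Q| = 9004.8 kW = 540290 kJ/min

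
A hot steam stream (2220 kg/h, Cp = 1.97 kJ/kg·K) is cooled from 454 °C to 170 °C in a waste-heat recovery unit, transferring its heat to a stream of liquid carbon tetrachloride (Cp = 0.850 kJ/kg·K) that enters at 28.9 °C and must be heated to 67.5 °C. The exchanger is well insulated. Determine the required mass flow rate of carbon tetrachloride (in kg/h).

Heat released by hot stream: Q = 2220 × 1.97 × (454 − 170) = 1.242e+06 kJ/h
Energy balance on cold side (adiabatic exchanger): Q = ṁ_c·Cp_c·(T_c,out − T_c,in)
ṁ_c = 1.242e+06 / [0.850 × (67.5 − 28.9)] = 37856 kg/h

ṁ_c = 37900 kg/h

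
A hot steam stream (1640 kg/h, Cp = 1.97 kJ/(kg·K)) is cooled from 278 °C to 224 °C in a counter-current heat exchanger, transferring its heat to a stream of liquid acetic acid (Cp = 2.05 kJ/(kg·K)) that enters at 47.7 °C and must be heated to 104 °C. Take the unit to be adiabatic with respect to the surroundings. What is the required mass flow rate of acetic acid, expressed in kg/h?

ṁ_c = 1510 kg/h

Heat released by hot stream: Q = 1640 × 1.97 × (278 − 224) = 174460 kJ/h
Energy balance on cold side (adiabatic exchanger): Q = ṁ_c·Cp_c·(T_c,out − T_c,in)
ṁ_c = 174460 / [2.05 × (104 − 47.7)] = 1511.6 kg/h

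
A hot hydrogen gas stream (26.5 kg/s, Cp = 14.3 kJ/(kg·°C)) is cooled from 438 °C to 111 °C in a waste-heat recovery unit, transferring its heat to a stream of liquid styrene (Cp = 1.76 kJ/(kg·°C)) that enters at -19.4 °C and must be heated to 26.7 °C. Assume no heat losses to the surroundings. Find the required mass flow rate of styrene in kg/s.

Heat released by hot stream: Q = 26.5 × 14.3 × (438 − 111) = 123920 kJ/s
Energy balance on cold side (adiabatic exchanger): Q = ṁ_c·Cp_c·(T_c,out − T_c,in)
ṁ_c = 123920 / [1.76 × (26.7 − -19.4)] = 1527.3 kg/s

ṁ_c = 1530 kg/s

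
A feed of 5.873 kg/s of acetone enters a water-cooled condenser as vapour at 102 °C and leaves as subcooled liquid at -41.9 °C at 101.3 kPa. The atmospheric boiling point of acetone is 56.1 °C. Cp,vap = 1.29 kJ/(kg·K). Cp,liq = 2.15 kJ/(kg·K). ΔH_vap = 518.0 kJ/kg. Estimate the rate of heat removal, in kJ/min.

Q_c = 278000 kJ/min

vapour 102→56.1 °C: -59.211 kJ/kg
condensation at 56.1 °C: -518 kJ/kg
liquid 56.1→-41.9 °C: -210.7 kJ/kg
Δh = -59.211 + -518 + -210.7 = -787.91 kJ/kg
Q = ṁ·Δh = 5.873 kg/s × -787.91 kJ/kg = -4627.4 kJ/s
|Q| = 4627.4 kW = 277640 kJ/min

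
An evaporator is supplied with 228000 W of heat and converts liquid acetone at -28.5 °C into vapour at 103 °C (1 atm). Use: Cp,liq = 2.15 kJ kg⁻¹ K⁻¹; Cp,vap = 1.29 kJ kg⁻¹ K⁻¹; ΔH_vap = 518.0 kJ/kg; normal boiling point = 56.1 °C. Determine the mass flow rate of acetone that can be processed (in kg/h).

ṁ = 1080 kg/h

Δh = 2.15×(56.1−-28.5) + 518.0 + 1.29×(103−56.1) = 760.39 kJ/kg
Q = 228000 W = 228 kJ/s = 820800 kJ/h
ṁ = Q/Δh = 820800 / 760.39 = 1079.4 kg/h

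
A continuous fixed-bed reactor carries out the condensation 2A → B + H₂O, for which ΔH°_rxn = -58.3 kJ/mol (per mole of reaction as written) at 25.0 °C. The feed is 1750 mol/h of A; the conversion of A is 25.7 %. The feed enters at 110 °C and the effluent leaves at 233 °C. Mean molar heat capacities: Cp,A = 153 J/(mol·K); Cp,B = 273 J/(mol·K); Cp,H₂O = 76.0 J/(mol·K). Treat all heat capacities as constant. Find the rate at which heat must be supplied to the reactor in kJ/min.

Extent of reaction ξ = 0.257 × 1750 / 2 = 224.88 mol/h
Reaction term: ξ·ΔH°_rxn = 224.88 × -58.3 = -13110 kJ/h
Sensible, feed 110→25 °C: -22759 kJ/h
Outlet flows (mol/h): A 1300.2, B 224.88, H₂O 224.88
Sensible, products 25→233 °C: 57703 kJ/h
Q = ΔH = 21834 kJ/h = 6.0651 kW
Heat supplied = 363.91 kJ/min

Q_in = 364 kJ/min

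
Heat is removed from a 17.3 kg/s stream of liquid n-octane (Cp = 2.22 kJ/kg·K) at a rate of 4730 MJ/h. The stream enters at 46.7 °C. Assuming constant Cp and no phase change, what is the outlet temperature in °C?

Q = 4730 MJ/h = 1313.9 kJ/s
ΔT = Q/(ṁ·Cp) = 1313.9/(17.3×2.22) = 34.211 K
T_out = 46.7 − 34.211 = 12.489 °C

T_out = 12.5 °C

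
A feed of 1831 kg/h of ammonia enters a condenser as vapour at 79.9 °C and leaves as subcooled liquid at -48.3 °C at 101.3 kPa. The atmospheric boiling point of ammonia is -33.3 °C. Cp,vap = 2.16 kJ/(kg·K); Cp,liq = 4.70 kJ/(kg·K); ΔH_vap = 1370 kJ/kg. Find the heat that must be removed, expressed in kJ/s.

Q_c = 857 kJ/s

vapour 79.9→-33.3 °C: -244.51 kJ/kg
condensation at -33.3 °C: -1370 kJ/kg
liquid -33.3→-48.3 °C: -70.5 kJ/kg
Δh = -244.51 + -1370 + -70.5 = -1685 kJ/kg
Q = ṁ·Δh = 1831 kg/h × -1685 kJ/kg = -3.0853e+06 kJ/h
|Q| = 857.02 kW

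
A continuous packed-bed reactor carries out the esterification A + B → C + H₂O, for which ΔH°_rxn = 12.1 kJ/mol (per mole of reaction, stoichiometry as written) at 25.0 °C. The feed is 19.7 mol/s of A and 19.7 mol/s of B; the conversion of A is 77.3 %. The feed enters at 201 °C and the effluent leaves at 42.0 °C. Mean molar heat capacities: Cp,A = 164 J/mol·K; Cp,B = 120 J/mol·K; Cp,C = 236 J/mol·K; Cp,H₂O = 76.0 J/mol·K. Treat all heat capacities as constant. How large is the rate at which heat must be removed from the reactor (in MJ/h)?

Extent of reaction ξ = 0.773 × 19.7 = 15.228 mol/s
Reaction term: ξ·ΔH°_rxn = 15.228 × 12.1 = 184.26 kJ/s
Sensible, feed 201→25 °C: -984.68 kJ/s
Outlet flows (mol/s): A 4.4719, B 4.4719, C 15.228, H₂O 15.228
Sensible, products 25→42.0 °C: 102.36 kJ/s
Q = ΔH = -698.06 kJ/s = -698.06 kW
Heat removed = 2513 MJ/h

Q_out = 2510 MJ/h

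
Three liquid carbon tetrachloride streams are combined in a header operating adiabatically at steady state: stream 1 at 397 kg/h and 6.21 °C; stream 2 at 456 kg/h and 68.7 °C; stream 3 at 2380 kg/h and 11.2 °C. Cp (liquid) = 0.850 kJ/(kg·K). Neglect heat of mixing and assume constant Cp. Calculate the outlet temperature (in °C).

T_out = 18.7 °C

Energy balance with Q = 0: Σ ṁᵢCp,ᵢ(T_out − Tᵢ) = 0
Σ ṁᵢCp,ᵢTᵢ = 397×0.850×6.21 + 456×0.850×68.7 + 2380×0.850×11.2 = 51381
Σ ṁᵢCp,ᵢ = 397×0.850 + 456×0.850 + 2380×0.850 = 2748.1
T_out = 51381 / 2748.1 = 18.697 °C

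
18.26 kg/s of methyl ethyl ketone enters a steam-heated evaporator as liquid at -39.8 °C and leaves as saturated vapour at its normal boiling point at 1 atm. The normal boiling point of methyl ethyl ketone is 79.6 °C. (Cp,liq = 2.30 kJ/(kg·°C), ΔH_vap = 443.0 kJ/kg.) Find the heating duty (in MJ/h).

liquid -39.8→79.6 °C: 274.62 kJ/kg
vaporisation at 79.6 °C: 443 kJ/kg
Δh = 274.62 + 443 = 717.62 kJ/kg
Q = ṁ·Δh = 18.26 kg/s × 717.62 kJ/kg = 13104 kJ/s
|Q| = 13104 kW = 47173 MJ/h

Q = 47200 MJ/h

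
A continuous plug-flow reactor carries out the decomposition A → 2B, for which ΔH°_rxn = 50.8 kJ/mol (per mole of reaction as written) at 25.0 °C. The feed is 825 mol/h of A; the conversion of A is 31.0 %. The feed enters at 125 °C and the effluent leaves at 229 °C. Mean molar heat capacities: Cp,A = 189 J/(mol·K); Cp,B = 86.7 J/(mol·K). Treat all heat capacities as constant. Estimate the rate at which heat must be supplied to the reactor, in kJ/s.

Q_in = 7.89 kJ/s

Extent of reaction ξ = 0.310 × 825 = 255.75 mol/h
Reaction term: ξ·ΔH°_rxn = 255.75 × 50.8 = 12992 kJ/h
Sensible, feed 125→25 °C: -15592 kJ/h
Outlet flows (mol/h): A 569.25, B 511.5
Sensible, products 25→229 °C: 30995 kJ/h
Q = ΔH = 28394 kJ/h = 7.8873 kW
Heat supplied = 7.8873 kJ/s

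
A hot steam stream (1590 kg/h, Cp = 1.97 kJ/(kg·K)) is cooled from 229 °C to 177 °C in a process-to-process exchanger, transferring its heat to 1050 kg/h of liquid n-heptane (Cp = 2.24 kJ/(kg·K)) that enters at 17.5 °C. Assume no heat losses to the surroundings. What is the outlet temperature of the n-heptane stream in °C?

T_c,out = 86.8 °C

Heat released by hot stream: Q = 1590 × 1.97 × (229 − 177) = 162880 kJ/h
Energy balance on cold side (adiabatic exchanger): Q = ṁ_c·Cp_c·(T_c,out − T_c,in)
T_c,out = 17.5 + 162880/(1050 × 2.24) = 86.752 °C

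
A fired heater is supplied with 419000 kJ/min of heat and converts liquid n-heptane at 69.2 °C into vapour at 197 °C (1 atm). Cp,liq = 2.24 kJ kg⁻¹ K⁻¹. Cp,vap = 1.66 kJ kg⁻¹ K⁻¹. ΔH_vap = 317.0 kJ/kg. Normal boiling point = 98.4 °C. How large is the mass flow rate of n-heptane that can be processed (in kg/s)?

Δh = 2.24×(98.4−69.2) + 317.0 + 1.66×(197−98.4) = 546.08 kJ/kg
Q = 419000 kJ/min = 6983.3 kJ/s = 6983.3 kJ/s
ṁ = Q/Δh = 6983.3 / 546.08 = 12.788 kg/s

ṁ = 12.8 kg/s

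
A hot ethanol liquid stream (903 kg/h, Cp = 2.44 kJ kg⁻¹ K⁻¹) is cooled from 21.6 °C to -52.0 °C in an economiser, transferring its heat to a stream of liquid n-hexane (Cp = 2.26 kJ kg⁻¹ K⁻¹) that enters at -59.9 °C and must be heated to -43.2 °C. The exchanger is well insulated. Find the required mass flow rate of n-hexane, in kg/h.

Heat released by hot stream: Q = 903 × 2.44 × (21.6 − -52.0) = 162160 kJ/h
Energy balance on cold side (adiabatic exchanger): Q = ṁ_c·Cp_c·(T_c,out − T_c,in)
ṁ_c = 162160 / [2.26 × (-43.2 − -59.9)] = 4296.7 kg/h

ṁ_c = 4300 kg/h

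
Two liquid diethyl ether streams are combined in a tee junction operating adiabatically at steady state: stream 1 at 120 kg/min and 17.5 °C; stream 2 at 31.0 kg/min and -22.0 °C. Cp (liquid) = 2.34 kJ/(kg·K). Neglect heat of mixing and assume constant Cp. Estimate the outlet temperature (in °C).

No heat crosses the boundary, so H_out = H_in.
Σ ṁᵢCp,ᵢTᵢ = 120×2.34×17.5 + 31.0×2.34×-22.0 = 3318.1
Σ ṁᵢCp,ᵢ = 120×2.34 + 31.0×2.34 = 353.34
T_out = 3318.1 / 353.34 = 9.3907 °C

T_out = 9.39 °C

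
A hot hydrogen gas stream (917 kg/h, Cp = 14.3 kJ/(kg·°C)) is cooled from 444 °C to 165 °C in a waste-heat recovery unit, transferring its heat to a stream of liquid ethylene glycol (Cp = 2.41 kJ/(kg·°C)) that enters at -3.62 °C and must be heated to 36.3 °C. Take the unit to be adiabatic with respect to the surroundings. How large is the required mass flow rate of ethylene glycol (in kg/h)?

Heat released by hot stream: Q = 917 × 14.3 × (444 − 165) = 3.6586e+06 kJ/h
Energy balance on cold side (adiabatic exchanger): Q = ṁ_c·Cp_c·(T_c,out − T_c,in)
ṁ_c = 3.6586e+06 / [2.41 × (36.3 − -3.62)] = 38028 kg/h

ṁ_c = 38000 kg/h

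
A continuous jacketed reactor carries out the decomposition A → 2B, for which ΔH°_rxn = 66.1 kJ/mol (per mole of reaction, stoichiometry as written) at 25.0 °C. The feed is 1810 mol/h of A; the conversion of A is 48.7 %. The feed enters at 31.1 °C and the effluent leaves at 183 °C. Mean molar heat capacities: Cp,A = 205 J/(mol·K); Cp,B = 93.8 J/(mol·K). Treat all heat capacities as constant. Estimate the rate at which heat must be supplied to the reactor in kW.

Extent of reaction ξ = 0.487 × 1810 = 881.47 mol/h
Reaction term: ξ·ΔH°_rxn = 881.47 × 66.1 = 58265 kJ/h
Sensible, feed 31.1→25 °C: -2263.4 kJ/h
Outlet flows (mol/h): A 928.53, B 1762.9
Sensible, products 25→183 °C: 56203 kJ/h
Q = ΔH = 112200 kJ/h = 31.168 kW
Heat supplied = 31.168 kW

Q_in = 31.2 kW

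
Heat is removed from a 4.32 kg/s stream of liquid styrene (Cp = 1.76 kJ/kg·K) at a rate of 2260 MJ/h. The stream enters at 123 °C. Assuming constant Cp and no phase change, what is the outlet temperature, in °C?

T_out = 40.4 °C

Q = 2260 MJ/h = 627.78 kJ/s
ΔT = Q/(ṁ·Cp) = 627.78/(4.32×1.76) = 82.568 K
T_out = 123 − 82.568 = 40.432 °C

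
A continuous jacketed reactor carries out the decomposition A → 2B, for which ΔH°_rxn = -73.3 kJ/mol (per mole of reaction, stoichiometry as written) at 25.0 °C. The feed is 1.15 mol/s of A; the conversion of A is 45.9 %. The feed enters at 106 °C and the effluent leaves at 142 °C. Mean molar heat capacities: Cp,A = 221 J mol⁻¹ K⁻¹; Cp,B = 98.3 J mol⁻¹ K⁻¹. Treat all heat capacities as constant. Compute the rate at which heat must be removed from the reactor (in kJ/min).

Extent of reaction ξ = 0.459 × 1.15 = 0.52785 mol/s
Reaction term: ξ·ΔH°_rxn = 0.52785 × -73.3 = -38.691 kJ/s
Sensible, feed 106→25 °C: -20.586 kJ/s
Outlet flows (mol/s): A 0.62215, B 1.0557
Sensible, products 25→142 °C: 28.229 kJ/s
Q = ΔH = -31.049 kJ/s = -31.049 kW
Heat removed = 1862.9 kJ/min

Q_out = 1860 kJ/min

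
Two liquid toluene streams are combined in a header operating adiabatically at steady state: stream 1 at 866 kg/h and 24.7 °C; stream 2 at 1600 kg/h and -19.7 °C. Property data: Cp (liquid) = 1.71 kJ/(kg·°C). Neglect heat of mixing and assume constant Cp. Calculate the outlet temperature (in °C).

Energy balance with Q = 0: Σ ṁᵢCp,ᵢ(T_out − Tᵢ) = 0
T_out = Σ ṁᵢCp,ᵢTᵢ / Σ ṁᵢCp,ᵢ
      = -17322 / 4216.9 = -4.1078 °C

T_out = -4.11 °C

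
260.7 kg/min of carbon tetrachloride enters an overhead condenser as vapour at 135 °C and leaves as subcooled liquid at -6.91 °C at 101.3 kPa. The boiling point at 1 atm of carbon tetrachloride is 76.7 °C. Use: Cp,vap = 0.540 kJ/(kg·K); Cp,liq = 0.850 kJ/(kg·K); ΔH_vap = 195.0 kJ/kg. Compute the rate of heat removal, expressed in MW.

Q_c = 1.29 MW

vapour 135→76.7 °C: -31.482 kJ/kg
condensation at 76.7 °C: -195 kJ/kg
liquid 76.7→-6.91 °C: -71.069 kJ/kg
Δh = -31.482 + -195 + -71.069 = -297.55 kJ/kg
Q = ṁ·Δh = 260.7 kg/min × -297.55 kJ/kg = -77571 kJ/min
|Q| = 1292.9 kW = 1.2929 MW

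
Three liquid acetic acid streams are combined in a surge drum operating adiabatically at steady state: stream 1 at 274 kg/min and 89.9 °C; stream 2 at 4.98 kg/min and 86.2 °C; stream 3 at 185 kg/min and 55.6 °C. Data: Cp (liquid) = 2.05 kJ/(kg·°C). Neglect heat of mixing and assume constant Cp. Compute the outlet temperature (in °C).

Energy balance with Q = 0: Σ ṁᵢCp,ᵢ(T_out − Tᵢ) = 0
T_out = Σ ṁᵢCp,ᵢTᵢ / Σ ṁᵢCp,ᵢ
      = 72463 / 951.16 = 76.184 °C

T_out = 76.2 °C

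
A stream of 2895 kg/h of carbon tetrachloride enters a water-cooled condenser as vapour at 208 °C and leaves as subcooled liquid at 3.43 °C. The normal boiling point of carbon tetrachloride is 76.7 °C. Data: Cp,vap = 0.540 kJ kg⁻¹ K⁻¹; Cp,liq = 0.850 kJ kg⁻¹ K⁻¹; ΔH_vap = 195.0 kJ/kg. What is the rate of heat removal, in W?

Q_c = 264000 W

vapour 208→76.7 °C: -70.902 kJ/kg
condensation at 76.7 °C: -195 kJ/kg
liquid 76.7→3.43 °C: -62.279 kJ/kg
Δh = -70.902 + -195 + -62.279 = -328.18 kJ/kg
Q = ṁ·Δh = 2895 kg/h × -328.18 kJ/kg = -950090 kJ/h
|Q| = 263.91 kW = 263910 W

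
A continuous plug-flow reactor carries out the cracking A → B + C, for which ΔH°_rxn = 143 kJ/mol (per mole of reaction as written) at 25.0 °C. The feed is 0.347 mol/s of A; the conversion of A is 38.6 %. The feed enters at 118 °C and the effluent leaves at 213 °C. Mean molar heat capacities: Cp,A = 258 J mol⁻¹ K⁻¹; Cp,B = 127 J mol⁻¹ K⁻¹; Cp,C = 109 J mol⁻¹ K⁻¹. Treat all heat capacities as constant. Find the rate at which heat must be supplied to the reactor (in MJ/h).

Q_in = 97.6 MJ/h

Extent of reaction ξ = 0.386 × 0.347 = 0.13394 mol/s
Reaction term: ξ·ΔH°_rxn = 0.13394 × 143 = 19.154 kJ/s
Sensible, feed 118→25 °C: -8.3259 kJ/s
Outlet flows (mol/s): A 0.21306, B 0.13394, C 0.13394
Sensible, products 25→213 °C: 16.277 kJ/s
Q = ΔH = 27.105 kJ/s = 27.105 kW
Heat supplied = 97.577 MJ/h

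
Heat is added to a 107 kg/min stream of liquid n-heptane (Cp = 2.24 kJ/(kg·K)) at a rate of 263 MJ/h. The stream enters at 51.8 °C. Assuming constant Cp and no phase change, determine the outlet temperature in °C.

T_out = 70.1 °C

Q = 263 MJ/h = 4383.3 kJ/min
ΔT = Q/(ṁ·Cp) = 4383.3/(107×2.24) = 18.288 K
T_out = 51.8 + 18.288 = 70.088 °C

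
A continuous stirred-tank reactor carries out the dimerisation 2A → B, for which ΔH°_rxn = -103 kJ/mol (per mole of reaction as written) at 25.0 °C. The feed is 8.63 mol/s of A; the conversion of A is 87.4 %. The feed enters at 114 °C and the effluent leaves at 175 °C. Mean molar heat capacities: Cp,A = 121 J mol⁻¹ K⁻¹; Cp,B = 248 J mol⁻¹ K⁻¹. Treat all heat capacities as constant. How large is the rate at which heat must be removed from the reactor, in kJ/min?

Q_out = 19300 kJ/min

Extent of reaction ξ = 0.874 × 8.63 / 2 = 3.7713 mol/s
Reaction term: ξ·ΔH°_rxn = 3.7713 × -103 = -388.44 kJ/s
Sensible, feed 114→25 °C: -92.936 kJ/s
Outlet flows (mol/s): A 1.0874, B 3.7713
Sensible, products 25→175 °C: 160.03 kJ/s
Q = ΔH = -321.35 kJ/s = -321.35 kW
Heat removed = 19281 kJ/min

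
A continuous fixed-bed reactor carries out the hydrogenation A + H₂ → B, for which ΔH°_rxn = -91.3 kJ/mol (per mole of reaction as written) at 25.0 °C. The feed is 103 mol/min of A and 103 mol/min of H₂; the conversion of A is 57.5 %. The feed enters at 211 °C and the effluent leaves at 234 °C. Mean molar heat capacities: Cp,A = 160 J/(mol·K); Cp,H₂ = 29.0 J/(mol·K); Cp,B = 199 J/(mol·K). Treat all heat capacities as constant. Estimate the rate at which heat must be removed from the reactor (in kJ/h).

Q_out = 290000 kJ/h

Extent of reaction ξ = 0.575 × 103 = 59.225 mol/min
Reaction term: ξ·ΔH°_rxn = 59.225 × -91.3 = -5407.2 kJ/min
Sensible, feed 211→25 °C: -3620.9 kJ/min
Outlet flows (mol/min): A 43.775, H₂ 43.775, B 59.225
Sensible, products 25→234 °C: 4192.4 kJ/min
Q = ΔH = -4835.7 kJ/min = -80.595 kW
Heat removed = 290140 kJ/h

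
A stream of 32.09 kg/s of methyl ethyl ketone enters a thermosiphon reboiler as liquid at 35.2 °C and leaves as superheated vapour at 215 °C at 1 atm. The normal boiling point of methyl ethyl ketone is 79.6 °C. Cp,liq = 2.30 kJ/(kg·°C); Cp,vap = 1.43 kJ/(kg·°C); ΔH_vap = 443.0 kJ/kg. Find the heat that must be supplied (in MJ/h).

liquid 35.2→79.6 °C: 102.12 kJ/kg
vaporisation at 79.6 °C: 443 kJ/kg
vapour 79.6→215 °C: 193.62 kJ/kg
Δh = 102.12 + 443 + 193.62 = 738.74 kJ/kg
Q = ṁ·Δh = 32.09 kg/s × 738.74 kJ/kg = 23706 kJ/s
|Q| = 23706 kW = 85342 MJ/h

Q = 85300 MJ/h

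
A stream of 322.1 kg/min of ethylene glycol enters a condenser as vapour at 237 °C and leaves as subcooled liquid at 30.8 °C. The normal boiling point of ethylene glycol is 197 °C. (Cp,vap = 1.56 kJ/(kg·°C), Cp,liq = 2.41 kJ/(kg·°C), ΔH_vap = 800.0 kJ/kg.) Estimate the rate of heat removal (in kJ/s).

Q_c = 6780 kJ/s

vapour 237→197 °C: -62.4 kJ/kg
condensation at 197 °C: -800 kJ/kg
liquid 197→30.8 °C: -400.54 kJ/kg
Δh = -62.4 + -800 + -400.54 = -1262.9 kJ/kg
Q = ṁ·Δh = 322.1 kg/min × -1262.9 kJ/kg = -406790 kJ/min
|Q| = 6779.9 kW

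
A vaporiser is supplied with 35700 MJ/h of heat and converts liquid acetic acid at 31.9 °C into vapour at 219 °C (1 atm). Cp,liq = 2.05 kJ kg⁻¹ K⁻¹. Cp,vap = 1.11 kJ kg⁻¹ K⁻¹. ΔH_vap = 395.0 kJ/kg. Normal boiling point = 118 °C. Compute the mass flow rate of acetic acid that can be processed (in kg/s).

ṁ = 14.5 kg/s

Δh = 2.05×(118−31.9) + 395.0 + 1.11×(219−118) = 683.62 kJ/kg
Q = 35700 MJ/h = 9916.7 kJ/s = 9916.7 kJ/s
ṁ = Q/Δh = 9916.7 / 683.62 = 14.506 kg/s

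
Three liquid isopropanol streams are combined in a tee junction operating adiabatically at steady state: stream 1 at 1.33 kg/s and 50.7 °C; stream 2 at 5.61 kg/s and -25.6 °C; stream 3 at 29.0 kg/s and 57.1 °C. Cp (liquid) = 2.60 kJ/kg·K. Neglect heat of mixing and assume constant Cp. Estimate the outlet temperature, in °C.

Adiabatic, steady state ⇒ Σ ṁᵢCp,ᵢ(T_out − Tᵢ) = 0
T_out = Σ ṁᵢCp,ᵢTᵢ / Σ ṁᵢCp,ᵢ
      = 4107.3 / 93.444 = 43.954 °C

T_out = 44.0 °C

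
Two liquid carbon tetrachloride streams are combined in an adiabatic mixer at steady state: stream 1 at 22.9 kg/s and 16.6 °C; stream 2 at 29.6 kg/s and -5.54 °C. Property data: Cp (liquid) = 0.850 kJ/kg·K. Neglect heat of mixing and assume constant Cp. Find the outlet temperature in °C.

T_out = 4.12 °C

Energy balance with Q = 0: Σ ṁᵢCp,ᵢ(T_out − Tᵢ) = 0
Σ ṁᵢCp,ᵢTᵢ = 22.9×0.850×16.6 + 29.6×0.850×-5.54 = 183.73
Σ ṁᵢCp,ᵢ = 22.9×0.850 + 29.6×0.850 = 44.625
T_out = 183.73 / 44.625 = 4.1173 °C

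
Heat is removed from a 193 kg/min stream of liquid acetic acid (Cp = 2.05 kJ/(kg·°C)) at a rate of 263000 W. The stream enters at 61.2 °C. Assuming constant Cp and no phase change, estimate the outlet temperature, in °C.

T_out = 21.3 °C

Q = 263000 W = 15780 kJ/min
ΔT = Q/(ṁ·Cp) = 15780/(193×2.05) = 39.884 K
T_out = 61.2 − 39.884 = 21.316 °C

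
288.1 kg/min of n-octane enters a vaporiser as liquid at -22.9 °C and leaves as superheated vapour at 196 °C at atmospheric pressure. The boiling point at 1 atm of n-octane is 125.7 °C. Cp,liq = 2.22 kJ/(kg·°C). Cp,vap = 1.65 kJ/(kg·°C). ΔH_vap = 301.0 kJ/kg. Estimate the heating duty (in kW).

Q = 3590 kW

liquid -22.9→125.7 °C: 329.89 kJ/kg
vaporisation at 125.7 °C: 301 kJ/kg
vapour 125.7→196 °C: 115.99 kJ/kg
Δh = 329.89 + 301 + 115.99 = 746.89 kJ/kg
Q = ṁ·Δh = 288.1 kg/min × 746.89 kJ/kg = 215180 kJ/min
|Q| = 3586.3 kW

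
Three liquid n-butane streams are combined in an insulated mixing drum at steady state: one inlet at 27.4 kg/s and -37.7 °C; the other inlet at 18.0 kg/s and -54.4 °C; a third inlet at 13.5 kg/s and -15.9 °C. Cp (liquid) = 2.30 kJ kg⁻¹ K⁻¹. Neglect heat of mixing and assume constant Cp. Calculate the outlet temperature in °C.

T_out = -37.8 °C

No heat crosses the boundary, so H_out = H_in.
T_out = Σ ṁᵢCp,ᵢTᵢ / Σ ṁᵢCp,ᵢ
      = -5121.7 / 135.47 = -37.807 °C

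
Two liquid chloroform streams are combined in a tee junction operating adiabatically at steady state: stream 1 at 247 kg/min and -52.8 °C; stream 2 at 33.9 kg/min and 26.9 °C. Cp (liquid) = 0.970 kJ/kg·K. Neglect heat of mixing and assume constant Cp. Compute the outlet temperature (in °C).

Energy balance with Q = 0: Σ ṁᵢCp,ᵢ(T_out − Tᵢ) = 0
T_out = Σ ṁᵢCp,ᵢTᵢ / Σ ṁᵢCp,ᵢ
      = -11766 / 272.47 = -43.182 °C

T_out = -43.2 °C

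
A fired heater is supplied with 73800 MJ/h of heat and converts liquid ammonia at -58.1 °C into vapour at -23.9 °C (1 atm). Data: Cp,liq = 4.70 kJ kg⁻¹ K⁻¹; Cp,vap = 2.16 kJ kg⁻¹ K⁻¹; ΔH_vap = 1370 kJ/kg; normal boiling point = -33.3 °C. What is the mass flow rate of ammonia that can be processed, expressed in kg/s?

ṁ = 13.6 kg/s

Δh = 4.70×(-33.3−-58.1) + 1370 + 2.16×(-23.9−-33.3) = 1506.9 kJ/kg
Q = 73800 MJ/h = 20500 kJ/s = 20500 kJ/s
ṁ = Q/Δh = 20500 / 1506.9 = 13.604 kg/s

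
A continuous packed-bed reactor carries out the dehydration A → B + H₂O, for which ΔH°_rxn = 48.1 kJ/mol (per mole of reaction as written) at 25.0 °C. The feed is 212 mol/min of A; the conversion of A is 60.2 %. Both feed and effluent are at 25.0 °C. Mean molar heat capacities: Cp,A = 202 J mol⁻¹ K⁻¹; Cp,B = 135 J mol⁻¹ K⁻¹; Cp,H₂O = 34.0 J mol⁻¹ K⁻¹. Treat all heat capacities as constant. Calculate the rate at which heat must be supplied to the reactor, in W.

Extent of reaction ξ = 0.602 × 212 = 127.62 mol/min
Reaction term: ξ·ΔH°_rxn = 127.62 × 48.1 = 6138.7 kJ/min
Q = ΔH = 6138.7 kJ/min = 102.31 kW
Heat supplied = 102310 W

Q_in = 102000 W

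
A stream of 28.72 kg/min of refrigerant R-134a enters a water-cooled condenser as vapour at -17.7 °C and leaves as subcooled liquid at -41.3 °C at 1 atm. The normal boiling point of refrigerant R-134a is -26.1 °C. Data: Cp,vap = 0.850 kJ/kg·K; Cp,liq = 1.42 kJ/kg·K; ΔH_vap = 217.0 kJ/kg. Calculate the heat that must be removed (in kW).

vapour -17.7→-26.1 °C: -7.14 kJ/kg
condensation at -26.1 °C: -217 kJ/kg
liquid -26.1→-41.3 °C: -21.584 kJ/kg
Δh = -7.14 + -217 + -21.584 = -245.72 kJ/kg
Q = ṁ·Δh = 28.72 kg/min × -245.72 kJ/kg = -7057.2 kJ/min
|Q| = 117.62 kW

Q_c = 118 kW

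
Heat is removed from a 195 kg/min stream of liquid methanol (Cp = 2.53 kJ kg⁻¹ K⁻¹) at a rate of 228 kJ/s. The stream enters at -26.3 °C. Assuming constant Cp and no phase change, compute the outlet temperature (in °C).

T_out = -54.0 °C

Q = 228 kJ/s = 13680 kJ/min
ΔT = Q/(ṁ·Cp) = 13680/(195×2.53) = 27.729 K
T_out = -26.3 − 27.729 = -54.029 °C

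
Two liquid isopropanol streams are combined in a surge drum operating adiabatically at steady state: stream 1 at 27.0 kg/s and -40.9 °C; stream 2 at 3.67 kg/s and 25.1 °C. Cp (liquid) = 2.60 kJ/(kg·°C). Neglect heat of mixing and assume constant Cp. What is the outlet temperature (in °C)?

T_out = -33.0 °C

Energy balance with Q = 0: Σ ṁᵢCp,ᵢ(T_out − Tᵢ) = 0
Σ ṁᵢCp,ᵢTᵢ = 27.0×2.60×-40.9 + 3.67×2.60×25.1 = -2631.7
Σ ṁᵢCp,ᵢ = 27.0×2.60 + 3.67×2.60 = 79.742
T_out = -2631.7 / 79.742 = -33.002 °C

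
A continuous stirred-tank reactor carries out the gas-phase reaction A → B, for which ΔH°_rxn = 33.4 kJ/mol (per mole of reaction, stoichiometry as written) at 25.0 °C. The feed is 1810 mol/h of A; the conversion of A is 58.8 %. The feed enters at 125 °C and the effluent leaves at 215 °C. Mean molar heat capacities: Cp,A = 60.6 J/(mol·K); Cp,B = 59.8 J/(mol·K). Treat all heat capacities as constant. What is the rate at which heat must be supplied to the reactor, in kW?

Extent of reaction ξ = 0.588 × 1810 = 1064.3 mol/h
Reaction term: ξ·ΔH°_rxn = 1064.3 × 33.4 = 35547 kJ/h
Sensible, feed 125→25 °C: -10969 kJ/h
Outlet flows (mol/h): A 745.72, B 1064.3
Sensible, products 25→215 °C: 20679 kJ/h
Q = ΔH = 45257 kJ/h = 12.571 kW
Heat supplied = 12.571 kW

Q_in = 12.6 kW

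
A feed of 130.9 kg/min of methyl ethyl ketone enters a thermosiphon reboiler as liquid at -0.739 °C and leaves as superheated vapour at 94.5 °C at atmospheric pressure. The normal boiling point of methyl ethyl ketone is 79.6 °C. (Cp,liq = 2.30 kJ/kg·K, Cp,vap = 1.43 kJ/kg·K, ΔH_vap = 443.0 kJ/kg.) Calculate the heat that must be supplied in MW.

Q = 1.42 MW

liquid -0.739→79.6 °C: 184.78 kJ/kg
vaporisation at 79.6 °C: 443 kJ/kg
vapour 79.6→94.5 °C: 21.307 kJ/kg
Δh = 184.78 + 443 + 21.307 = 649.09 kJ/kg
Q = ṁ·Δh = 130.9 kg/min × 649.09 kJ/kg = 84965 kJ/min
|Q| = 1416.1 kW = 1.4161 MW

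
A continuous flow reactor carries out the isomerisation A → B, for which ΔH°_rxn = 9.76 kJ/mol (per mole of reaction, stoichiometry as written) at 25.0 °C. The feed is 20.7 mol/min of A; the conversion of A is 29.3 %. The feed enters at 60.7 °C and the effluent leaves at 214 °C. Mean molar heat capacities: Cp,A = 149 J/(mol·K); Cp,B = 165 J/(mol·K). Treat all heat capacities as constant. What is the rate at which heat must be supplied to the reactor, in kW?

Extent of reaction ξ = 0.293 × 20.7 = 6.0651 mol/min
Reaction term: ξ·ΔH°_rxn = 6.0651 × 9.76 = 59.195 kJ/min
Sensible, feed 60.7→25 °C: -110.11 kJ/min
Outlet flows (mol/min): A 14.635, B 6.0651
Sensible, products 25→214 °C: 601.27 kJ/min
Q = ΔH = 550.36 kJ/min = 9.1727 kW
Heat supplied = 9.1727 kW

Q_in = 9.17 kW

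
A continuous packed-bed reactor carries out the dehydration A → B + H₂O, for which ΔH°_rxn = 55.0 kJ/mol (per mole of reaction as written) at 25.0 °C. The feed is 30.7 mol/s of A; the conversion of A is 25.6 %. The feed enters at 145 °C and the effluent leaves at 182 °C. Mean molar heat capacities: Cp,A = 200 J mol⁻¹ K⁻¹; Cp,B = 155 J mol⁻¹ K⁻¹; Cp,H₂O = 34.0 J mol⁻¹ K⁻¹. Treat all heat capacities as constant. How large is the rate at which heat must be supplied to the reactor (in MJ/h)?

Extent of reaction ξ = 0.256 × 30.7 = 7.8592 mol/s
Reaction term: ξ·ΔH°_rxn = 7.8592 × 55.0 = 432.26 kJ/s
Sensible, feed 145→25 °C: -736.8 kJ/s
Outlet flows (mol/s): A 22.841, B 7.8592, H₂O 7.8592
Sensible, products 25→182 °C: 950.41 kJ/s
Q = ΔH = 645.86 kJ/s = 645.86 kW
Heat supplied = 2325.1 MJ/h

Q_in = 2330 MJ/h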